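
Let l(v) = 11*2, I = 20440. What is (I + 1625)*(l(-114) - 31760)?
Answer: -700298970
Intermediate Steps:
l(v) = 22
(I + 1625)*(l(-114) - 31760) = (20440 + 1625)*(22 - 31760) = 22065*(-31738) = -700298970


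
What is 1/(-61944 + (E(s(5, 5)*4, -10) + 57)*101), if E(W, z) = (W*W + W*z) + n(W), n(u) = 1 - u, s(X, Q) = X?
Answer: -1/37906 ≈ -2.6381e-5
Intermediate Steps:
E(W, z) = 1 + W**2 - W + W*z (E(W, z) = (W*W + W*z) + (1 - W) = (W**2 + W*z) + (1 - W) = 1 + W**2 - W + W*z)
1/(-61944 + (E(s(5, 5)*4, -10) + 57)*101) = 1/(-61944 + ((1 + (5*4)**2 - 5*4 + (5*4)*(-10)) + 57)*101) = 1/(-61944 + ((1 + 20**2 - 1*20 + 20*(-10)) + 57)*101) = 1/(-61944 + ((1 + 400 - 20 - 200) + 57)*101) = 1/(-61944 + (181 + 57)*101) = 1/(-61944 + 238*101) = 1/(-61944 + 24038) = 1/(-37906) = -1/37906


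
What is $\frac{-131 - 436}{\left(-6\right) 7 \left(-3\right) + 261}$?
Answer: $- \frac{63}{43} \approx -1.4651$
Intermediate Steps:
$\frac{-131 - 436}{\left(-6\right) 7 \left(-3\right) + 261} = - \frac{567}{\left(-42\right) \left(-3\right) + 261} = - \frac{567}{126 + 261} = - \frac{567}{387} = \left(-567\right) \frac{1}{387} = - \frac{63}{43}$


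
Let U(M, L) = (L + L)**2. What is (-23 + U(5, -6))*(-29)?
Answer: -3509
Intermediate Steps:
U(M, L) = 4*L**2 (U(M, L) = (2*L)**2 = 4*L**2)
(-23 + U(5, -6))*(-29) = (-23 + 4*(-6)**2)*(-29) = (-23 + 4*36)*(-29) = (-23 + 144)*(-29) = 121*(-29) = -3509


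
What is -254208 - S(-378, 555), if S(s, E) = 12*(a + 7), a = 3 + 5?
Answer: -254388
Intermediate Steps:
a = 8
S(s, E) = 180 (S(s, E) = 12*(8 + 7) = 12*15 = 180)
-254208 - S(-378, 555) = -254208 - 1*180 = -254208 - 180 = -254388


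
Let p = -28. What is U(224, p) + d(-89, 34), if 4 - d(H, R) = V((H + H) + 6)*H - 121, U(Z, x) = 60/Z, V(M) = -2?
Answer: -2953/56 ≈ -52.732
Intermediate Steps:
d(H, R) = 125 + 2*H (d(H, R) = 4 - (-2*H - 121) = 4 - (-121 - 2*H) = 4 + (121 + 2*H) = 125 + 2*H)
U(224, p) + d(-89, 34) = 60/224 + (125 + 2*(-89)) = 60*(1/224) + (125 - 178) = 15/56 - 53 = -2953/56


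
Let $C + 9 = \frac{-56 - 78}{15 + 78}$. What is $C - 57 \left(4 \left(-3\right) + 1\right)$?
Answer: $\frac{57340}{93} \approx 616.56$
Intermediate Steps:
$C = - \frac{971}{93}$ ($C = -9 + \frac{-56 - 78}{15 + 78} = -9 - \frac{134}{93} = - \frac{971}{93} \approx -10.441$)
$C - 57 \left(4 \left(-3\right) + 1\right) = - \frac{971}{93} - 57 \left(4 \left(-3\right) + 1\right) = - \frac{971}{93} - 57 \left(-12 + 1\right) = - \frac{971}{93} - -627 = - \frac{971}{93} + 627 = \frac{57340}{93}$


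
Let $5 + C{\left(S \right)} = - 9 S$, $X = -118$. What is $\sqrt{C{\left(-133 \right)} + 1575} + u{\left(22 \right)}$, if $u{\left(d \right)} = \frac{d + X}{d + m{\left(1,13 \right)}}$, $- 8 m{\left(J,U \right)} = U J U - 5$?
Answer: $-64 + \sqrt{2767} \approx -11.398$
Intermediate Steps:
$m{\left(J,U \right)} = \frac{5}{8} - \frac{J U^{2}}{8}$ ($m{\left(J,U \right)} = - \frac{U J U - 5}{8} = - \frac{J U U - 5}{8} = - \frac{J U^{2} - 5}{8} = - \frac{-5 + J U^{2}}{8} = \frac{5}{8} - \frac{J U^{2}}{8}$)
$u{\left(d \right)} = \frac{-118 + d}{- \frac{41}{2} + d}$ ($u{\left(d \right)} = \frac{d - 118}{d + \left(\frac{5}{8} - \frac{13^{2}}{8}\right)} = \frac{-118 + d}{d + \left(\frac{5}{8} - \frac{1}{8} \cdot 169\right)} = \frac{-118 + d}{d + \left(\frac{5}{8} - \frac{169}{8}\right)} = \frac{-118 + d}{d - \frac{41}{2}} = \frac{-118 + d}{- \frac{41}{2} + d}$)
$C{\left(S \right)} = -5 - 9 S$
$\sqrt{C{\left(-133 \right)} + 1575} + u{\left(22 \right)} = \sqrt{\left(-5 - -1197\right) + 1575} + \frac{2 \left(-118 + 22\right)}{-41 + 2 \cdot 22} = \sqrt{\left(-5 + 1197\right) + 1575} + 2 \frac{1}{-41 + 44} \left(-96\right) = \sqrt{1192 + 1575} + 2 \cdot \frac{1}{3} \left(-96\right) = \sqrt{2767} + 2 \cdot \frac{1}{3} \left(-96\right) = \sqrt{2767} - 64 = -64 + \sqrt{2767}$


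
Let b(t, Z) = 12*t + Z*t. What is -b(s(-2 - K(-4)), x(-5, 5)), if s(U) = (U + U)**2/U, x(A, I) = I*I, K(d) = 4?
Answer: 888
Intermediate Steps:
x(A, I) = I**2
s(U) = 4*U (s(U) = (2*U)**2/U = (4*U**2)/U = 4*U)
-b(s(-2 - K(-4)), x(-5, 5)) = -4*(-2 - 1*4)*(12 + 5**2) = -4*(-2 - 4)*(12 + 25) = -4*(-6)*37 = -(-24)*37 = -1*(-888) = 888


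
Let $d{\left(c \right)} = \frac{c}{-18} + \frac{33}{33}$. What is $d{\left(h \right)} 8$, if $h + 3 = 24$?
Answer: $- \frac{4}{3} \approx -1.3333$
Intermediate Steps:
$h = 21$ ($h = -3 + 24 = 21$)
$d{\left(c \right)} = 1 - \frac{c}{18}$ ($d{\left(c \right)} = c \left(- \frac{1}{18}\right) + 33 \cdot \frac{1}{33} = - \frac{c}{18} + 1 = 1 - \frac{c}{18}$)
$d{\left(h \right)} 8 = \left(1 - \frac{7}{6}\right) 8 = \left(- \frac{1}{6}\right) 8 = - \frac{4}{3}$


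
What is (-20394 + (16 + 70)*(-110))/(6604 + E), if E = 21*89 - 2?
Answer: -29854/8471 ≈ -3.5243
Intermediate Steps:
E = 1867 (E = 1869 - 2 = 1867)
(-20394 + (16 + 70)*(-110))/(6604 + E) = (-20394 + (16 + 70)*(-110))/(6604 + 1867) = (-20394 + 86*(-110))/8471 = (-20394 - 9460)*(1/8471) = -29854*1/8471 = -29854/8471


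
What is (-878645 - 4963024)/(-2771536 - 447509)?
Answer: 1947223/1073015 ≈ 1.8147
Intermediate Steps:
(-878645 - 4963024)/(-2771536 - 447509) = -5841669/(-3219045) = -5841669*(-1/3219045) = 1947223/1073015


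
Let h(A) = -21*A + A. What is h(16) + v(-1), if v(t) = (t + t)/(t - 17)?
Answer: -2879/9 ≈ -319.89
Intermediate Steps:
h(A) = -20*A
v(t) = 2*t/(-17 + t) (v(t) = (2*t)/(-17 + t) = 2*t/(-17 + t))
h(16) + v(-1) = -20*16 + 2*(-1)/(-17 - 1) = -320 + 2*(-1)/(-18) = -320 + 2*(-1)*(-1/18) = -320 + 1/9 = -2879/9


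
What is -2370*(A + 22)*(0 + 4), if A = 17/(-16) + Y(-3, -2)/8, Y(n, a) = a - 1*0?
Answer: -392235/2 ≈ -1.9612e+5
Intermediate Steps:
Y(n, a) = a (Y(n, a) = a + 0 = a)
A = -21/16 (A = 17/(-16) - 2/8 = 17*(-1/16) - 2*1/8 = -17/16 - 1/4 = -21/16 ≈ -1.3125)
-2370*(A + 22)*(0 + 4) = -2370*(-21/16 + 22)*(0 + 4) = -392235*4/8 = -2370*331/4 = -392235/2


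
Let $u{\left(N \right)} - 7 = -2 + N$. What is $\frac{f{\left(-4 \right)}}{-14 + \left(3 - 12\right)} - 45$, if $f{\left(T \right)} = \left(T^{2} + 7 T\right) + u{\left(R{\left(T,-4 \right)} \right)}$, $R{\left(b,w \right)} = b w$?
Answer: $- \frac{1044}{23} \approx -45.391$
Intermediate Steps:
$u{\left(N \right)} = 5 + N$ ($u{\left(N \right)} = 7 + \left(-2 + N\right) = 5 + N$)
$f{\left(T \right)} = 5 + T^{2} + 3 T$ ($f{\left(T \right)} = \left(T^{2} + 7 T\right) + \left(5 + T \left(-4\right)\right) = \left(T^{2} + 7 T\right) - \left(-5 + 4 T\right) = 5 + T^{2} + 3 T$)
$\frac{f{\left(-4 \right)}}{-14 + \left(3 - 12\right)} - 45 = \frac{5 + \left(-4\right)^{2} + 3 \left(-4\right)}{-14 + \left(3 - 12\right)} - 45 = \frac{5 + 16 - 12}{-14 + \left(3 - 12\right)} - 45 = \frac{1}{-14 - 9} \cdot 9 - 45 = \frac{1}{-23} \cdot 9 - 45 = \left(- \frac{1}{23}\right) 9 - 45 = - \frac{9}{23} - 45 = - \frac{1044}{23}$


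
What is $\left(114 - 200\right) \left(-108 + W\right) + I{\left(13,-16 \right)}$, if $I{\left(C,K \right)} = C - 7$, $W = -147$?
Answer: $21936$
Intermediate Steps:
$I{\left(C,K \right)} = -7 + C$
$\left(114 - 200\right) \left(-108 + W\right) + I{\left(13,-16 \right)} = \left(114 - 200\right) \left(-108 - 147\right) + \left(-7 + 13\right) = \left(-86\right) \left(-255\right) + 6 = 21930 + 6 = 21936$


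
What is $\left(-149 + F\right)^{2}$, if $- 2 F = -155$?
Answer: $\frac{20449}{4} \approx 5112.3$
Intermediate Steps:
$F = \frac{155}{2}$ ($F = \left(- \frac{1}{2}\right) \left(-155\right) = \frac{155}{2} \approx 77.5$)
$\left(-149 + F\right)^{2} = \left(-149 + \frac{155}{2}\right)^{2} = \left(- \frac{143}{2}\right)^{2} = \frac{20449}{4}$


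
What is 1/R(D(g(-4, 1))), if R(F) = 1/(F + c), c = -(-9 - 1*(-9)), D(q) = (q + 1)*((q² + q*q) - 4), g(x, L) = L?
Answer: -4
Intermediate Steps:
D(q) = (1 + q)*(-4 + 2*q²) (D(q) = (1 + q)*((q² + q²) - 4) = (1 + q)*(2*q² - 4) = (1 + q)*(-4 + 2*q²))
c = 0 (c = -(-9 + 9) = -1*0 = 0)
R(F) = 1/F (R(F) = 1/(F + 0) = 1/F)
1/R(D(g(-4, 1))) = 1/(1/(-4 - 4*1 + 2*1² + 2*1³)) = 1/(1/(-4 - 4 + 2*1 + 2*1)) = 1/(1/(-4 - 4 + 2 + 2)) = 1/(1/(-4)) = 1/(-¼) = -4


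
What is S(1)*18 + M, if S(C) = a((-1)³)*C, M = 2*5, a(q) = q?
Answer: -8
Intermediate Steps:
M = 10
S(C) = -C (S(C) = (-1)³*C = -C)
S(1)*18 + M = -1*1*18 + 10 = -1*18 + 10 = -18 + 10 = -8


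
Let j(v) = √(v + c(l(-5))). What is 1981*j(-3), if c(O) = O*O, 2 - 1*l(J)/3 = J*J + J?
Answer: 1981*√2913 ≈ 1.0692e+5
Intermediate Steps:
l(J) = 6 - 3*J - 3*J² (l(J) = 6 - 3*(J*J + J) = 6 - 3*(J² + J) = 6 - 3*(J + J²) = 6 + (-3*J - 3*J²) = 6 - 3*J - 3*J²)
c(O) = O²
j(v) = √(2916 + v) (j(v) = √(v + (6 - 3*(-5) - 3*(-5)²)²) = √(v + (6 + 15 - 3*25)²) = √(v + (6 + 15 - 75)²) = √(v + (-54)²) = √(v + 2916) = √(2916 + v))
1981*j(-3) = 1981*√(2916 - 3) = 1981*√2913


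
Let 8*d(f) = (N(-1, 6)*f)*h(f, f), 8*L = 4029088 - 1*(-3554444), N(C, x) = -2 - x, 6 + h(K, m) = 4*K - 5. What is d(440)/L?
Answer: -46640/57451 ≈ -0.81182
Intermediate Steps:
h(K, m) = -11 + 4*K (h(K, m) = -6 + (4*K - 5) = -6 + (-5 + 4*K) = -11 + 4*K)
L = 1895883/2 (L = (4029088 - 1*(-3554444))/8 = (4029088 + 3554444)/8 = (⅛)*7583532 = 1895883/2 ≈ 9.4794e+5)
d(f) = -f*(-11 + 4*f) (d(f) = (((-2 - 1*6)*f)*(-11 + 4*f))/8 = (((-2 - 6)*f)*(-11 + 4*f))/8 = ((-8*f)*(-11 + 4*f))/8 = (-8*f*(-11 + 4*f))/8 = -f*(-11 + 4*f))
d(440)/L = (440*(11 - 4*440))/(1895883/2) = (440*(11 - 1760))*(2/1895883) = (440*(-1749))*(2/1895883) = -769560*2/1895883 = -46640/57451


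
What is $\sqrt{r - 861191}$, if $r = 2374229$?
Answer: $\sqrt{1513038} \approx 1230.1$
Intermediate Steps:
$\sqrt{r - 861191} = \sqrt{2374229 - 861191} = \sqrt{1513038}$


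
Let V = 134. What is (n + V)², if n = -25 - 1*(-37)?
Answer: 21316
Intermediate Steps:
n = 12 (n = -25 + 37 = 12)
(n + V)² = (12 + 134)² = 146² = 21316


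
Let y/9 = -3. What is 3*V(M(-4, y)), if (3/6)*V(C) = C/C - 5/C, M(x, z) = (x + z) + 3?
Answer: 99/14 ≈ 7.0714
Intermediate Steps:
y = -27 (y = 9*(-3) = -27)
M(x, z) = 3 + x + z
V(C) = 2 - 10/C (V(C) = 2*(C/C - 5/C) = 2*(1 - 5/C) = 2 - 10/C)
3*V(M(-4, y)) = 3*(2 - 10/(3 - 4 - 27)) = 3*(2 - 10/(-28)) = 3*(2 - 10*(-1/28)) = 3*(2 + 5/14) = 3*(33/14) = 99/14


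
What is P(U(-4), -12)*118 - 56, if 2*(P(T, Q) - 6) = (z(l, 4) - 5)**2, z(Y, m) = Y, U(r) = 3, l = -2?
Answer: 3543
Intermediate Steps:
P(T, Q) = 61/2 (P(T, Q) = 6 + (-2 - 5)**2/2 = 6 + (1/2)*(-7)**2 = 6 + (1/2)*49 = 6 + 49/2 = 61/2)
P(U(-4), -12)*118 - 56 = (61/2)*118 - 56 = 3599 - 56 = 3543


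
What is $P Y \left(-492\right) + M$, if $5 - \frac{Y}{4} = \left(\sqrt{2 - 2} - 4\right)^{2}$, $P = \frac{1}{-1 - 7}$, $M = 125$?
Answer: $-2581$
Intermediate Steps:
$P = - \frac{1}{8}$ ($P = \frac{1}{-8} = - \frac{1}{8} \approx -0.125$)
$Y = -44$ ($Y = 20 - 4 \left(\sqrt{2 - 2} - 4\right)^{2} = 20 - 4 \left(\sqrt{0} - 4\right)^{2} = 20 - 4 \left(0 - 4\right)^{2} = 20 - 4 \left(-4\right)^{2} = 20 - 64 = -44$)
$P Y \left(-492\right) + M = \left(- \frac{1}{8}\right) \left(-44\right) \left(-492\right) + 125 = \frac{11}{2} \left(-492\right) + 125 = -2706 + 125 = -2581$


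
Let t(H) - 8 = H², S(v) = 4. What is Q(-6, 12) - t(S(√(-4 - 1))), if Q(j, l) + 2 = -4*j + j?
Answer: -8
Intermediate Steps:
Q(j, l) = -2 - 3*j (Q(j, l) = -2 + (-4*j + j) = -2 - 3*j)
t(H) = 8 + H²
Q(-6, 12) - t(S(√(-4 - 1))) = (-2 - 3*(-6)) - (8 + 4²) = (-2 + 18) - (8 + 16) = 16 - 1*24 = 16 - 24 = -8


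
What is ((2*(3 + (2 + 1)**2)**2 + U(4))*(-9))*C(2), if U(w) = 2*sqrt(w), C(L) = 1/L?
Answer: -1314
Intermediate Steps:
C(L) = 1/L
((2*(3 + (2 + 1)**2)**2 + U(4))*(-9))*C(2) = ((2*(3 + (2 + 1)**2)**2 + 2*sqrt(4))*(-9))/2 = ((2*(3 + 3**2)**2 + 2*2)*(-9))*(1/2) = ((2*(3 + 9)**2 + 4)*(-9))*(1/2) = ((2*12**2 + 4)*(-9))*(1/2) = ((2*144 + 4)*(-9))*(1/2) = ((288 + 4)*(-9))*(1/2) = (292*(-9))*(1/2) = -2628*1/2 = -1314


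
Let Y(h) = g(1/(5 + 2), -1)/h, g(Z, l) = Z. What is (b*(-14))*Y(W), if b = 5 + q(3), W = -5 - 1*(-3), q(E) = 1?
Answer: 6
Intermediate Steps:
W = -2 (W = -5 + 3 = -2)
b = 6 (b = 5 + 1 = 6)
Y(h) = 1/(7*h) (Y(h) = 1/((5 + 2)*h) = 1/(7*h))
(b*(-14))*Y(W) = (6*(-14))*((⅐)/(-2)) = -12*(-1)/2 = -84*(-1/14) = 6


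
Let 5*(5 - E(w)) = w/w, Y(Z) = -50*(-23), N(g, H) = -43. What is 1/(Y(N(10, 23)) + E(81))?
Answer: 5/5774 ≈ 0.00086595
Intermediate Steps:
Y(Z) = 1150
E(w) = 24/5 (E(w) = 5 - w/(5*w) = 5 - 1/5*1 = 5 - 1/5 = 24/5)
1/(Y(N(10, 23)) + E(81)) = 1/(1150 + 24/5) = 1/(5774/5) = 5/5774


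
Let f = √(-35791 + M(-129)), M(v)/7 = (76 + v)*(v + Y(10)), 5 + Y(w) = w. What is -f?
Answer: -√10213 ≈ -101.06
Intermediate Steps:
Y(w) = -5 + w
M(v) = 7*(5 + v)*(76 + v) (M(v) = 7*((76 + v)*(v + (-5 + 10))) = 7*((76 + v)*(v + 5)) = 7*((76 + v)*(5 + v)) = 7*((5 + v)*(76 + v)) = 7*(5 + v)*(76 + v))
f = √10213 (f = √(-35791 + (2660 + 7*(-129)² + 567*(-129))) = √(-35791 + (2660 + 7*16641 - 73143)) = √(-35791 + (2660 + 116487 - 73143)) = √(-35791 + 46004) = √10213 ≈ 101.06)
-f = -√10213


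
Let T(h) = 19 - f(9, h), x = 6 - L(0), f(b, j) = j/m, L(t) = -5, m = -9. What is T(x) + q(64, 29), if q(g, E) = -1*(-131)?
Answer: 1361/9 ≈ 151.22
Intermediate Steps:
f(b, j) = -j/9 (f(b, j) = j/(-9) = j*(-1/9) = -j/9)
q(g, E) = 131
x = 11 (x = 6 - 1*(-5) = 6 + 5 = 11)
T(h) = 19 + h/9 (T(h) = 19 - (-1)*h/9 = 19 + h/9)
T(x) + q(64, 29) = (19 + (1/9)*11) + 131 = (19 + 11/9) + 131 = 182/9 + 131 = 1361/9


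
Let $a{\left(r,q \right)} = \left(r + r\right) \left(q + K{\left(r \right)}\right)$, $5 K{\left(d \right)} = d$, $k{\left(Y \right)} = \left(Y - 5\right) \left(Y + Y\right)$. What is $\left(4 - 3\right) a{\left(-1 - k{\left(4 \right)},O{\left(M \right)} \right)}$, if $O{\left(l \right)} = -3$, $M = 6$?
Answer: $- \frac{112}{5} \approx -22.4$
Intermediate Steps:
$k{\left(Y \right)} = 2 Y \left(-5 + Y\right)$ ($k{\left(Y \right)} = \left(-5 + Y\right) 2 Y = 2 Y \left(-5 + Y\right)$)
$K{\left(d \right)} = \frac{d}{5}$
$a{\left(r,q \right)} = 2 r \left(q + \frac{r}{5}\right)$ ($a{\left(r,q \right)} = \left(r + r\right) \left(q + \frac{r}{5}\right) = 2 r \left(q + \frac{r}{5}\right)$)
$\left(4 - 3\right) a{\left(-1 - k{\left(4 \right)},O{\left(M \right)} \right)} = \left(4 - 3\right) \frac{2 \left(-1 - 2 \cdot 4 \left(-5 + 4\right)\right) \left(\left(-1 - 2 \cdot 4 \left(-5 + 4\right)\right) + 5 \left(-3\right)\right)}{5} = 1 \frac{2 \left(-1 - 2 \cdot 4 \left(-1\right)\right) \left(\left(-1 - 2 \cdot 4 \left(-1\right)\right) - 15\right)}{5} = 1 \frac{2 \left(-1 - -8\right) \left(\left(-1 - -8\right) - 15\right)}{5} = 1 \frac{2 \left(-1 + 8\right) \left(\left(-1 + 8\right) - 15\right)}{5} = 1 \cdot \frac{2}{5} \cdot 7 \left(7 - 15\right) = 1 \cdot \frac{2}{5} \cdot 7 \left(-8\right) = 1 \left(- \frac{112}{5}\right) = - \frac{112}{5}$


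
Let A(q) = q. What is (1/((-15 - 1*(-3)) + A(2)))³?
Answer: -1/1000 ≈ -0.0010000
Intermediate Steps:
(1/((-15 - 1*(-3)) + A(2)))³ = (1/((-15 - 1*(-3)) + 2))³ = (1/((-15 + 3) + 2))³ = (1/(-12 + 2))³ = (1/(-10))³ = (-⅒)³ = -1/1000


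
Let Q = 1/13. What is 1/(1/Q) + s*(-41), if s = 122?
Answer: -65025/13 ≈ -5001.9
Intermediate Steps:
Q = 1/13 ≈ 0.076923
1/(1/Q) + s*(-41) = 1/(1/(1/13)) + 122*(-41) = 1/13 - 5002 = -65025/13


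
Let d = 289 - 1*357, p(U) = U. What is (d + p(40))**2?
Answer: 784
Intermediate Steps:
d = -68 (d = 289 - 357 = -68)
(d + p(40))**2 = (-68 + 40)**2 = (-28)**2 = 784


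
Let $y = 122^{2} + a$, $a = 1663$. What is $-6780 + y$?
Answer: $9767$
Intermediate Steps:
$y = 16547$ ($y = 122^{2} + 1663 = 14884 + 1663 = 16547$)
$-6780 + y = -6780 + 16547 = 9767$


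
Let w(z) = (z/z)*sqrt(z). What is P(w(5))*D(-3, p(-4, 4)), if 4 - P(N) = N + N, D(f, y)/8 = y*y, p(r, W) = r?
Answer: 512 - 256*sqrt(5) ≈ -60.433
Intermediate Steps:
D(f, y) = 8*y**2 (D(f, y) = 8*(y*y) = 8*y**2)
w(z) = sqrt(z) (w(z) = 1*sqrt(z) = sqrt(z))
P(N) = 4 - 2*N (P(N) = 4 - (N + N) = 4 - 2*N)
P(w(5))*D(-3, p(-4, 4)) = (4 - 2*sqrt(5))*(8*(-4)**2) = (4 - 2*sqrt(5))*(8*16) = (4 - 2*sqrt(5))*128 = 512 - 256*sqrt(5)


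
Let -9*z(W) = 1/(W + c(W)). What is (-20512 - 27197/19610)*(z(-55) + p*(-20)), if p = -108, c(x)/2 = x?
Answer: -1290313689796717/29120850 ≈ -4.4309e+7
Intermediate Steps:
c(x) = 2*x
z(W) = -1/(27*W) (z(W) = -1/(9*(W + 2*W)) = -1/(3*W)/9 = -1/(27*W))
(-20512 - 27197/19610)*(z(-55) + p*(-20)) = (-20512 - 27197/19610)*(-1/27/(-55) - 108*(-20)) = (-20512 - 27197*1/19610)*(-1/27*(-1/55) + 2160) = (-20512 - 27197/19610)*(1/1485 + 2160) = -402267517/19610*3207601/1485 = -1290313689796717/29120850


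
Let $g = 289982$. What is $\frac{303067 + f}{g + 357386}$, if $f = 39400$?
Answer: $\frac{342467}{647368} \approx 0.52901$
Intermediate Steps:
$\frac{303067 + f}{g + 357386} = \frac{303067 + 39400}{289982 + 357386} = \frac{342467}{647368}$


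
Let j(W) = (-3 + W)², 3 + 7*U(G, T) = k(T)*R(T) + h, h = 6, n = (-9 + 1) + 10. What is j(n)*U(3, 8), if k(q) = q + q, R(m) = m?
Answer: 131/7 ≈ 18.714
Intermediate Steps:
n = 2 (n = -8 + 10 = 2)
k(q) = 2*q
U(G, T) = 3/7 + 2*T²/7 (U(G, T) = -3/7 + ((2*T)*T + 6)/7 = -3/7 + (2*T² + 6)/7 = -3/7 + (6 + 2*T²)/7 = -3/7 + (6/7 + 2*T²/7) = 3/7 + 2*T²/7)
j(n)*U(3, 8) = (-3 + 2)²*(3/7 + (2/7)*8²) = (-1)²*(3/7 + (2/7)*64) = 1*(3/7 + 128/7) = 1*(131/7) = 131/7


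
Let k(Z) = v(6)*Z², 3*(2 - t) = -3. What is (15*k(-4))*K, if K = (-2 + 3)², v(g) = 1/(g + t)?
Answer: 80/3 ≈ 26.667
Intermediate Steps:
t = 3 (t = 2 - ⅓*(-3) = 2 + 1 = 3)
v(g) = 1/(3 + g) (v(g) = 1/(g + 3) = 1/(3 + g))
k(Z) = Z²/9 (k(Z) = Z²/(3 + 6) = Z²/9)
K = 1 (K = 1² = 1)
(15*k(-4))*K = (15*((⅑)*(-4)²))*1 = (15*((⅑)*16))*1 = (15*(16/9))*1 = (80/3)*1 = 80/3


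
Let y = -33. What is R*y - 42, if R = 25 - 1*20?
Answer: -207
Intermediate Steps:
R = 5 (R = 25 - 20 = 5)
R*y - 42 = 5*(-33) - 42 = -165 - 42 = -207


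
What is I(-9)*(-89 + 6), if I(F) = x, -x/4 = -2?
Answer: -664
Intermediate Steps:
x = 8 (x = -4*(-2) = 8)
I(F) = 8
I(-9)*(-89 + 6) = 8*(-89 + 6) = 8*(-83) = -664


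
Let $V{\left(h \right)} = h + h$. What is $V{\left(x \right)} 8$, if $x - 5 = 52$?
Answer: $912$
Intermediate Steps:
$x = 57$ ($x = 5 + 52 = 57$)
$V{\left(h \right)} = 2 h$
$V{\left(x \right)} 8 = 2 \cdot 57 \cdot 8 = 114 \cdot 8 = 912$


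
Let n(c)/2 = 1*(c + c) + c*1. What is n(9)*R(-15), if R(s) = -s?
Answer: 810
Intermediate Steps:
n(c) = 6*c (n(c) = 2*(1*(c + c) + c*1) = 2*(1*(2*c) + c) = 2*(2*c + c) = 2*(3*c) = 6*c)
n(9)*R(-15) = (6*9)*(-1*(-15)) = 54*15 = 810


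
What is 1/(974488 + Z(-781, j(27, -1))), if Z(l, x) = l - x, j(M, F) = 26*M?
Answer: 1/973005 ≈ 1.0277e-6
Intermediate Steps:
1/(974488 + Z(-781, j(27, -1))) = 1/(974488 + (-781 - 26*27)) = 1/(974488 + (-781 - 1*702)) = 1/(974488 + (-781 - 702)) = 1/(974488 - 1483) = 1/973005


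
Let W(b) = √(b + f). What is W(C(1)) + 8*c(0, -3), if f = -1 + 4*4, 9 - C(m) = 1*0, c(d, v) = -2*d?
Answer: 2*√6 ≈ 4.8990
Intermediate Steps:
C(m) = 9 (C(m) = 9 - 0 = 9 - 1*0 = 9 + 0 = 9)
f = 15 (f = -1 + 16 = 15)
W(b) = √(15 + b) (W(b) = √(b + 15) = √(15 + b))
W(C(1)) + 8*c(0, -3) = √(15 + 9) + 8*(-2*0) = √24 + 8*0 = 2*√6 + 0 = 2*√6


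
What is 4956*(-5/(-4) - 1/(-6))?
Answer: 7021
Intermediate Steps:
4956*(-5/(-4) - 1/(-6)) = 4956*(-5*(-¼) - 1*(-⅙)) = 4956*(5/4 + ⅙) = 4956*(17/12) = 7021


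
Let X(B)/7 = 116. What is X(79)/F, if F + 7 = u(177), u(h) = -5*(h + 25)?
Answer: -812/1017 ≈ -0.79843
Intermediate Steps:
u(h) = -125 - 5*h (u(h) = -5*(25 + h) = -125 - 5*h)
F = -1017 (F = -7 + (-125 - 5*177) = -7 + (-125 - 885) = -7 - 1010 = -1017)
X(B) = 812 (X(B) = 7*116 = 812)
X(79)/F = 812/(-1017) = 812*(-1/1017) = -812/1017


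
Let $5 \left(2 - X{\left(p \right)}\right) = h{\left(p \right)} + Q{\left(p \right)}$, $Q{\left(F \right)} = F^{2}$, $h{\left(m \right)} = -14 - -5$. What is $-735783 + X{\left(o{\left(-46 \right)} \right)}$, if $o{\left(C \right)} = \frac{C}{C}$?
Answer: $- \frac{3678897}{5} \approx -7.3578 \cdot 10^{5}$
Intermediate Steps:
$h{\left(m \right)} = -9$ ($h{\left(m \right)} = -14 + 5 = -9$)
$o{\left(C \right)} = 1$
$X{\left(p \right)} = \frac{19}{5} - \frac{p^{2}}{5}$ ($X{\left(p \right)} = 2 - \frac{-9 + p^{2}}{5} = 2 - \left(- \frac{9}{5} + \frac{p^{2}}{5}\right) = \frac{19}{5} - \frac{p^{2}}{5}$)
$-735783 + X{\left(o{\left(-46 \right)} \right)} = -735783 + \left(\frac{19}{5} - \frac{1^{2}}{5}\right) = -735783 + \left(\frac{19}{5} - \frac{1}{5}\right) = -735783 + \frac{18}{5} = - \frac{3678897}{5}$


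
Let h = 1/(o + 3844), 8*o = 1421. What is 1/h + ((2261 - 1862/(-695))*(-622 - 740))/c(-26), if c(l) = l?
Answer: 8861787191/72280 ≈ 1.2260e+5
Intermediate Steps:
o = 1421/8 (o = (⅛)*1421 = 1421/8 ≈ 177.63)
h = 8/32173 (h = 1/(1421/8 + 3844) = 1/(32173/8) = 8/32173 ≈ 0.00024866)
1/h + ((2261 - 1862/(-695))*(-622 - 740))/c(-26) = 1/(8/32173) + ((2261 - 1862/(-695))*(-622 - 740))/(-26) = 32173/8 + ((2261 - 1862*(-1/695))*(-1362))*(-1/26) = 32173/8 + ((2261 + 1862/695)*(-1362))*(-1/26) = 32173/8 + ((1573257/695)*(-1362))*(-1/26) = 32173/8 - 2142776034/695*(-1/26) = 32173/8 + 1071388017/9035 = 8861787191/72280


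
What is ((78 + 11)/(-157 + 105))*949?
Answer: -6497/4 ≈ -1624.3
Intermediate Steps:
((78 + 11)/(-157 + 105))*949 = (89/(-52))*949 = (89*(-1/52))*949 = -89/52*949 = -6497/4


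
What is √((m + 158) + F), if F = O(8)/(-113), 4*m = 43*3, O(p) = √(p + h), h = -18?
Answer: √(9717209 - 452*I*√10)/226 ≈ 13.793 - 0.0010144*I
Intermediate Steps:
O(p) = √(-18 + p) (O(p) = √(p - 18) = √(-18 + p))
m = 129/4 (m = (43*3)/4 = (¼)*129 = 129/4 ≈ 32.250)
F = -I*√10/113 (F = √(-18 + 8)/(-113) = √(-10)*(-1/113) = (I*√10)*(-1/113) = -I*√10/113 ≈ -0.027985*I)
√((m + 158) + F) = √((129/4 + 158) - I*√10/113) = √(761/4 - I*√10/113)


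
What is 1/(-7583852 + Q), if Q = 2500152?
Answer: -1/5083700 ≈ -1.9671e-7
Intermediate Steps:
1/(-7583852 + Q) = 1/(-7583852 + 2500152) = 1/(-5083700) = -1/5083700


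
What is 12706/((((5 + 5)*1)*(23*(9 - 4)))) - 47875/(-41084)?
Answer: 288534777/23623300 ≈ 12.214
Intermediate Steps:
12706/((((5 + 5)*1)*(23*(9 - 4)))) - 47875/(-41084) = 12706/(((10*1)*(23*5))) - 47875*(-1/41084) = 12706/((10*115)) + 47875/41084 = 12706/1150 + 47875/41084 = 12706*(1/1150) + 47875/41084 = 6353/575 + 47875/41084 = 288534777/23623300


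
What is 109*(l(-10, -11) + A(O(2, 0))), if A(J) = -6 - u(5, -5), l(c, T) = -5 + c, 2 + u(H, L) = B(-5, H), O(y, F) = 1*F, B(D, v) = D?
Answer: -1526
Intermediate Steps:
O(y, F) = F
u(H, L) = -7 (u(H, L) = -2 - 5 = -7)
A(J) = 1 (A(J) = -6 - 1*(-7) = -6 + 7 = 1)
109*(l(-10, -11) + A(O(2, 0))) = 109*((-5 - 10) + 1) = 109*(-15 + 1) = 109*(-14) = -1526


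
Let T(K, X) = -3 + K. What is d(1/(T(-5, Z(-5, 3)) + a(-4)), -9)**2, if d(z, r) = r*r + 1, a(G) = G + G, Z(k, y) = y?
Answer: 6724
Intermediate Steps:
a(G) = 2*G
d(z, r) = 1 + r**2 (d(z, r) = r**2 + 1 = 1 + r**2)
d(1/(T(-5, Z(-5, 3)) + a(-4)), -9)**2 = (1 + (-9)**2)**2 = (1 + 81)**2 = 82**2 = 6724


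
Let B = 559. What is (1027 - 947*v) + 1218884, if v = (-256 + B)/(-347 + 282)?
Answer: 79581156/65 ≈ 1.2243e+6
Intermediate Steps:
v = -303/65 (v = (-256 + 559)/(-347 + 282) = 303/(-65) = 303*(-1/65) = -303/65 ≈ -4.6615)
(1027 - 947*v) + 1218884 = (1027 - 947*(-303/65)) + 1218884 = (1027 + 286941/65) + 1218884 = 353696/65 + 1218884 = 79581156/65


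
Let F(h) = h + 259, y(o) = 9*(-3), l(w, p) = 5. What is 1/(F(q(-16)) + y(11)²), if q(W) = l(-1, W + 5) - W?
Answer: 1/1009 ≈ 0.00099108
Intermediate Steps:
y(o) = -27
q(W) = 5 - W
F(h) = 259 + h
1/(F(q(-16)) + y(11)²) = 1/((259 + (5 - 1*(-16))) + (-27)²) = 1/((259 + (5 + 16)) + 729) = 1/((259 + 21) + 729) = 1/(280 + 729) = 1/1009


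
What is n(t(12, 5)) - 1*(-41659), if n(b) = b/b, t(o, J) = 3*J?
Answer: 41660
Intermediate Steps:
n(b) = 1
n(t(12, 5)) - 1*(-41659) = 1 - 1*(-41659) = 1 + 41659 = 41660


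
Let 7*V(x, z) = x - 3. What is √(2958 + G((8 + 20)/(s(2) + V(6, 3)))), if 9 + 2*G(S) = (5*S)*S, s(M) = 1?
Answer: √391390/10 ≈ 62.561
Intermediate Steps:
V(x, z) = -3/7 + x/7 (V(x, z) = (x - 3)/7 = (-3 + x)/7 = -3/7 + x/7)
G(S) = -9/2 + 5*S²/2 (G(S) = -9/2 + ((5*S)*S)/2 = -9/2 + (5*S²)/2 = -9/2 + 5*S²/2)
√(2958 + G((8 + 20)/(s(2) + V(6, 3)))) = √(2958 + (-9/2 + 5*((8 + 20)/(1 + (-3/7 + (⅐)*6)))²/2)) = √(2958 + (-9/2 + 5*(28/(1 + (-3/7 + 6/7)))²/2)) = √(2958 + (-9/2 + 5*(28/(1 + 3/7))²/2)) = √(2958 + (-9/2 + 5*(28/(10/7))²/2)) = √(2958 + (-9/2 + 5*(28*(7/10))²/2)) = √(2958 + (-9/2 + 5*(98/5)²/2)) = √(2958 + (-9/2 + (5/2)*(9604/25))) = √(2958 + (-9/2 + 4802/5)) = √(2958 + 9559/10) = √(39139/10) = √391390/10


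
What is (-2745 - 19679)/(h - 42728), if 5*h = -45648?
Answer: 14015/32411 ≈ 0.43242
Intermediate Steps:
h = -45648/5 (h = (⅕)*(-45648) = -45648/5 ≈ -9129.6)
(-2745 - 19679)/(h - 42728) = (-2745 - 19679)/(-45648/5 - 42728) = -22424/(-259288/5) = -22424*(-5/259288) = 14015/32411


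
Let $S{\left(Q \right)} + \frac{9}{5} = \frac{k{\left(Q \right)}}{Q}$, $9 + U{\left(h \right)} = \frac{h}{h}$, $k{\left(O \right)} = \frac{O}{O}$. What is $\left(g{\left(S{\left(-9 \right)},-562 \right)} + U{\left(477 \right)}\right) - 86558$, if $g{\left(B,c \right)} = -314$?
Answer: $-86880$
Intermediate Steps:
$k{\left(O \right)} = 1$
$U{\left(h \right)} = -8$ ($U{\left(h \right)} = -9 + \frac{h}{h} = -9 + 1 = -8$)
$S{\left(Q \right)} = - \frac{9}{5} + \frac{1}{Q}$ ($S{\left(Q \right)} = - \frac{9}{5} + 1 \frac{1}{Q} = - \frac{9}{5} + \frac{1}{Q}$)
$\left(g{\left(S{\left(-9 \right)},-562 \right)} + U{\left(477 \right)}\right) - 86558 = \left(-314 - 8\right) - 86558 = -322 - 86558 = -86880$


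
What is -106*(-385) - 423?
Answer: 40387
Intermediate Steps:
-106*(-385) - 423 = 40810 - 423 = 40387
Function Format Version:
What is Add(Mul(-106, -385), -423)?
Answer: 40387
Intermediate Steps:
Add(Mul(-106, -385), -423) = Add(40810, -423) = 40387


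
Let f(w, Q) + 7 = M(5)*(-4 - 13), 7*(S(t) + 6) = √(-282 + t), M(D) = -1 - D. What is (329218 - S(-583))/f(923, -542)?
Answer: 329224/95 - I*√865/665 ≈ 3465.5 - 0.044227*I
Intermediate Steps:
S(t) = -6 + √(-282 + t)/7
f(w, Q) = 95 (f(w, Q) = -7 + (-1 - 1*5)*(-4 - 13) = -7 + (-1 - 5)*(-17) = -7 - 6*(-17) = -7 + 102 = 95)
(329218 - S(-583))/f(923, -542) = (329218 - (-6 + √(-282 - 583)/7))/95 = (329218 - (-6 + √(-865)/7))*(1/95) = (329218 - (-6 + (I*√865)/7))*(1/95) = (329218 - (-6 + I*√865/7))*(1/95) = (329218 + (6 - I*√865/7))*(1/95) = (329224 - I*√865/7)*(1/95) = 329224/95 - I*√865/665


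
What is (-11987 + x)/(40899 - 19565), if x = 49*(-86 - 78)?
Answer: -20023/21334 ≈ -0.93855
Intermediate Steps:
x = -8036 (x = 49*(-164) = -8036)
(-11987 + x)/(40899 - 19565) = (-11987 - 8036)/(40899 - 19565) = -20023/21334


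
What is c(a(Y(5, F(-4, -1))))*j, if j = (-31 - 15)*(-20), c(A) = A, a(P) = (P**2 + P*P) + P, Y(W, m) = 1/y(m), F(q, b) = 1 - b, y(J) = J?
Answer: 920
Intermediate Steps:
Y(W, m) = 1/m
a(P) = P + 2*P**2 (a(P) = (P**2 + P**2) + P = 2*P**2 + P = P + 2*P**2)
j = 920 (j = -46*(-20) = 920)
c(a(Y(5, F(-4, -1))))*j = ((1 + 2/(1 - 1*(-1)))/(1 - 1*(-1)))*920 = ((1 + 2/(1 + 1))/(1 + 1))*920 = ((1 + 2/2)/2)*920 = ((1 + 2*(1/2))/2)*920 = ((1 + 1)/2)*920 = ((1/2)*2)*920 = 1*920 = 920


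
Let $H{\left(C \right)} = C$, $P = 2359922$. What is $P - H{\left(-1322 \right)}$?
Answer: $2361244$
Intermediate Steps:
$P - H{\left(-1322 \right)} = 2359922 - -1322 = 2359922 + 1322 = 2361244$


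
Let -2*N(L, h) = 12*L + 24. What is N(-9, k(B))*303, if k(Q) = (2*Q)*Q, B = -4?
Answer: 12726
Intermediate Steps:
k(Q) = 2*Q²
N(L, h) = -12 - 6*L (N(L, h) = -(12*L + 24)/2 = -(24 + 12*L)/2 = -12 - 6*L)
N(-9, k(B))*303 = (-12 - 6*(-9))*303 = (-12 + 54)*303 = 42*303 = 12726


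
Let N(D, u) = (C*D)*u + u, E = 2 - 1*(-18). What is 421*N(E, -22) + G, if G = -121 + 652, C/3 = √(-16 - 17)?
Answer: -8731 - 555720*I*√33 ≈ -8731.0 - 3.1924e+6*I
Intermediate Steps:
C = 3*I*√33 (C = 3*√(-16 - 17) = 3*√(-33) = 3*(I*√33) = 3*I*√33 ≈ 17.234*I)
E = 20 (E = 2 + 18 = 20)
G = 531
N(D, u) = u + 3*I*D*u*√33 (N(D, u) = ((3*I*√33)*D)*u + u = (3*I*D*√33)*u + u = 3*I*D*u*√33 + u = u + 3*I*D*u*√33)
421*N(E, -22) + G = 421*(-22*(1 + 3*I*20*√33)) + 531 = 421*(-22*(1 + 60*I*√33)) + 531 = 421*(-22 - 1320*I*√33) + 531 = (-9262 - 555720*I*√33) + 531 = -8731 - 555720*I*√33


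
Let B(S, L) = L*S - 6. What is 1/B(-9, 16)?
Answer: -1/150 ≈ -0.0066667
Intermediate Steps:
B(S, L) = -6 + L*S
1/B(-9, 16) = 1/(-6 + 16*(-9)) = 1/(-6 - 144) = 1/(-150) = -1/150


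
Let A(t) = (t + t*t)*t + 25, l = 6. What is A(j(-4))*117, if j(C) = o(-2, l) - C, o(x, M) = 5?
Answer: 97695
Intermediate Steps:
j(C) = 5 - C
A(t) = 25 + t*(t + t²) (A(t) = (t + t²)*t + 25 = t*(t + t²) + 25 = 25 + t*(t + t²))
A(j(-4))*117 = (25 + (5 - 1*(-4))² + (5 - 1*(-4))³)*117 = (25 + (5 + 4)² + (5 + 4)³)*117 = (25 + 9² + 9³)*117 = (25 + 81 + 729)*117 = 835*117 = 97695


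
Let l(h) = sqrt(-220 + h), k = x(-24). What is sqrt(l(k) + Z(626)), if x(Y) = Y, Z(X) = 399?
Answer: sqrt(399 + 2*I*sqrt(61)) ≈ 19.979 + 0.3909*I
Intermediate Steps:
k = -24
sqrt(l(k) + Z(626)) = sqrt(sqrt(-220 - 24) + 399) = sqrt(sqrt(-244) + 399) = sqrt(2*I*sqrt(61) + 399) = sqrt(399 + 2*I*sqrt(61))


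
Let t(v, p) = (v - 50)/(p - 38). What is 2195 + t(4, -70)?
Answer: 118553/54 ≈ 2195.4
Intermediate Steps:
t(v, p) = (-50 + v)/(-38 + p)
2195 + t(4, -70) = 2195 + (-50 + 4)/(-38 - 70) = 2195 - 46/(-108) = 2195 - 1/108*(-46) = 2195 + 23/54 = 118553/54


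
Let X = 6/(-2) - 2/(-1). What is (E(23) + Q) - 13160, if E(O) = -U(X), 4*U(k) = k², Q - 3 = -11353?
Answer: -98041/4 ≈ -24510.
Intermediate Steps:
Q = -11350 (Q = 3 - 11353 = -11350)
X = -1 (X = 6*(-½) - 2*(-1) = -3 + 2 = -1)
U(k) = k²/4
E(O) = -¼ (E(O) = -(-1)²/4 = -1/4 = -1*¼ = -¼)
(E(23) + Q) - 13160 = (-¼ - 11350) - 13160 = -45401/4 - 13160 = -98041/4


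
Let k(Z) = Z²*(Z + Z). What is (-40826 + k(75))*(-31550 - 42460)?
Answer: -59424405240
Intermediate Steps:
k(Z) = 2*Z³ (k(Z) = Z²*(2*Z) = 2*Z³)
(-40826 + k(75))*(-31550 - 42460) = (-40826 + 2*75³)*(-31550 - 42460) = (-40826 + 2*421875)*(-74010) = (-40826 + 843750)*(-74010) = 802924*(-74010) = -59424405240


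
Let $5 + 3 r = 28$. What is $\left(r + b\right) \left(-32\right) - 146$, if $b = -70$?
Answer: $\frac{5546}{3} \approx 1848.7$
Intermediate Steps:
$r = \frac{23}{3}$ ($r = - \frac{5}{3} + \frac{1}{3} \cdot 28 = - \frac{5}{3} + \frac{28}{3} = \frac{23}{3} \approx 7.6667$)
$\left(r + b\right) \left(-32\right) - 146 = \left(\frac{23}{3} - 70\right) \left(-32\right) - 146 = \left(- \frac{187}{3}\right) \left(-32\right) - 146 = \frac{5984}{3} - 146 = \frac{5546}{3}$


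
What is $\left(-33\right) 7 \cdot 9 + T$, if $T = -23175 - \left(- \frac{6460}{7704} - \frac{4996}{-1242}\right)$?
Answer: $- \frac{3356528213}{132894} \approx -25257.0$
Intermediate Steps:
$T = - \frac{3080241587}{132894}$ ($T = -23175 - \left(\left(-6460\right) \frac{1}{7704} - - \frac{2498}{621}\right) = -23175 - \left(- \frac{1615}{1926} + \frac{2498}{621}\right) = -23175 - \frac{423137}{132894} = - \frac{3080241587}{132894} \approx -23178.0$)
$\left(-33\right) 7 \cdot 9 + T = \left(-33\right) 7 \cdot 9 - \frac{3080241587}{132894} = \left(-231\right) 9 - \frac{3080241587}{132894} = -2079 - \frac{3080241587}{132894} = - \frac{3356528213}{132894}$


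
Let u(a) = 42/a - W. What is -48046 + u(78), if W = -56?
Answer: -623863/13 ≈ -47989.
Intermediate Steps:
u(a) = 56 + 42/a (u(a) = 42/a - 1*(-56) = 42/a + 56 = 56 + 42/a)
-48046 + u(78) = -48046 + (56 + 42/78) = -48046 + (56 + 42*(1/78)) = -48046 + (56 + 7/13) = -48046 + 735/13 = -623863/13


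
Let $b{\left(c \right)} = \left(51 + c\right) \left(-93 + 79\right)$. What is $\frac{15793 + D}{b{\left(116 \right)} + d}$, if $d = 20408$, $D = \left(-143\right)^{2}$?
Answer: $\frac{18121}{9035} \approx 2.0056$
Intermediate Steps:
$b{\left(c \right)} = -714 - 14 c$ ($b{\left(c \right)} = \left(51 + c\right) \left(-14\right) = -714 - 14 c$)
$D = 20449$
$\frac{15793 + D}{b{\left(116 \right)} + d} = \frac{15793 + 20449}{\left(-714 - 1624\right) + 20408} = \frac{36242}{\left(-714 - 1624\right) + 20408} = \frac{36242}{-2338 + 20408} = \frac{36242}{18070} = 36242 \cdot \frac{1}{18070} = \frac{18121}{9035}$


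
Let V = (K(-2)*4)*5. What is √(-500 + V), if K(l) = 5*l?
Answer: 10*I*√7 ≈ 26.458*I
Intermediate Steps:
V = -200 (V = ((5*(-2))*4)*5 = -10*4*5 = -40*5 = -200)
√(-500 + V) = √(-500 - 200) = √(-700) = 10*I*√7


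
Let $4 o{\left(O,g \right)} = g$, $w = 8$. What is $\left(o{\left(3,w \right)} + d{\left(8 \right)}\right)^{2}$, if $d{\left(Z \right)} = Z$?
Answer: $100$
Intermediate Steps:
$o{\left(O,g \right)} = \frac{g}{4}$
$\left(o{\left(3,w \right)} + d{\left(8 \right)}\right)^{2} = \left(\frac{1}{4} \cdot 8 + 8\right)^{2} = \left(2 + 8\right)^{2} = 10^{2} = 100$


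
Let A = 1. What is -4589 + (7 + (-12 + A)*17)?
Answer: -4769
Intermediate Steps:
-4589 + (7 + (-12 + A)*17) = -4589 + (7 + (-12 + 1)*17) = -4589 + (7 - 11*17) = -4589 + (7 - 187) = -4589 - 180 = -4769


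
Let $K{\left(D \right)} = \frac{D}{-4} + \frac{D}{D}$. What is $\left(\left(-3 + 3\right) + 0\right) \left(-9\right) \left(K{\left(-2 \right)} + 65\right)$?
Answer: $0$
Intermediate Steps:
$K{\left(D \right)} = 1 - \frac{D}{4}$ ($K{\left(D \right)} = D \left(- \frac{1}{4}\right) + 1 = - \frac{D}{4} + 1 = 1 - \frac{D}{4}$)
$\left(\left(-3 + 3\right) + 0\right) \left(-9\right) \left(K{\left(-2 \right)} + 65\right) = \left(\left(-3 + 3\right) + 0\right) \left(-9\right) \left(\left(1 - - \frac{1}{2}\right) + 65\right) = \left(0 + 0\right) \left(-9\right) \left(\left(1 + \frac{1}{2}\right) + 65\right) = 0 \left(-9\right) \left(\frac{3}{2} + 65\right) = 0 \cdot \frac{133}{2} = 0$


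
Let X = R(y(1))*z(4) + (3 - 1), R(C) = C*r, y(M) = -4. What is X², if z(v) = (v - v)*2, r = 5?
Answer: 4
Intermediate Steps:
R(C) = 5*C (R(C) = C*5 = 5*C)
z(v) = 0 (z(v) = 0*2 = 0)
X = 2 (X = (5*(-4))*0 + (3 - 1) = -20*0 + 2 = 0 + 2 = 2)
X² = 2² = 4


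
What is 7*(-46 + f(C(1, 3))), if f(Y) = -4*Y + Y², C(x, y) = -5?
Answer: -7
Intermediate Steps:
f(Y) = Y² - 4*Y
7*(-46 + f(C(1, 3))) = 7*(-46 - 5*(-4 - 5)) = 7*(-46 - 5*(-9)) = 7*(-46 + 45) = 7*(-1) = -7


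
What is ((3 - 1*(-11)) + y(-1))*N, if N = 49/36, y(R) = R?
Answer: 637/36 ≈ 17.694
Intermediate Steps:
N = 49/36 (N = 49*(1/36) = 49/36 ≈ 1.3611)
((3 - 1*(-11)) + y(-1))*N = ((3 - 1*(-11)) - 1)*(49/36) = ((3 + 11) - 1)*(49/36) = (14 - 1)*(49/36) = 13*(49/36) = 637/36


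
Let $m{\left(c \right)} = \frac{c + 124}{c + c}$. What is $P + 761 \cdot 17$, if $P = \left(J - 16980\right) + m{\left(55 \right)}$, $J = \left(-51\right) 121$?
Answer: $- \frac{1123361}{110} \approx -10212.0$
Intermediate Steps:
$m{\left(c \right)} = \frac{124 + c}{2 c}$
$J = -6171$
$P = - \frac{2546431}{110}$ ($P = \left(-6171 - 16980\right) + \frac{124 + 55}{2 \cdot 55} = -23151 + \frac{1}{2} \cdot \frac{1}{55} \cdot 179 = -23151 + \frac{179}{110} = - \frac{2546431}{110} \approx -23149.0$)
$P + 761 \cdot 17 = - \frac{2546431}{110} + 761 \cdot 17 = - \frac{2546431}{110} + 12937 = - \frac{1123361}{110}$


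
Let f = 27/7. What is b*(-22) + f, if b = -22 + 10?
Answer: 1875/7 ≈ 267.86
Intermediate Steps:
f = 27/7 (f = 27*(1/7) = 27/7 ≈ 3.8571)
b = -12
b*(-22) + f = -12*(-22) + 27/7 = 264 + 27/7 = 1875/7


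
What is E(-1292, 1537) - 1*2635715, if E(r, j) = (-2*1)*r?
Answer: -2633131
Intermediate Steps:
E(r, j) = -2*r
E(-1292, 1537) - 1*2635715 = -2*(-1292) - 1*2635715 = 2584 - 2635715 = -2633131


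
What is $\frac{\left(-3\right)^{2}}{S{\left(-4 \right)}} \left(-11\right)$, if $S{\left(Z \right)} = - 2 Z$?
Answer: $- \frac{99}{8} \approx -12.375$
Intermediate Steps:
$\frac{\left(-3\right)^{2}}{S{\left(-4 \right)}} \left(-11\right) = \frac{\left(-3\right)^{2}}{\left(-2\right) \left(-4\right)} \left(-11\right) = \frac{9}{8} \left(-11\right) = - \frac{99}{8}$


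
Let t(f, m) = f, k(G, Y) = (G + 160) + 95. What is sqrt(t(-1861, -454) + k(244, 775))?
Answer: I*sqrt(1362) ≈ 36.905*I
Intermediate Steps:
k(G, Y) = 255 + G (k(G, Y) = (160 + G) + 95 = 255 + G)
sqrt(t(-1861, -454) + k(244, 775)) = sqrt(-1861 + (255 + 244)) = sqrt(-1861 + 499) = sqrt(-1362) = I*sqrt(1362)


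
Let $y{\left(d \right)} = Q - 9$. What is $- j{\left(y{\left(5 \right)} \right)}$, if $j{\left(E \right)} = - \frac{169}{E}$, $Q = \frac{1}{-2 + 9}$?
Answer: $- \frac{1183}{62} \approx -19.081$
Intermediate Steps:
$Q = \frac{1}{7} \approx 0.14286$
$y{\left(d \right)} = - \frac{62}{7}$ ($y{\left(d \right)} = \frac{1}{7} - 9 = - \frac{62}{7}$)
$- j{\left(y{\left(5 \right)} \right)} = - \frac{-169}{- \frac{62}{7}} = - \frac{\left(-169\right) \left(-7\right)}{62} = \left(-1\right) \frac{1183}{62} = - \frac{1183}{62}$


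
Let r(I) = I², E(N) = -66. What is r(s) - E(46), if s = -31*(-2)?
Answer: 3910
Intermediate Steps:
s = 62
r(s) - E(46) = 62² - 1*(-66) = 3844 + 66 = 3910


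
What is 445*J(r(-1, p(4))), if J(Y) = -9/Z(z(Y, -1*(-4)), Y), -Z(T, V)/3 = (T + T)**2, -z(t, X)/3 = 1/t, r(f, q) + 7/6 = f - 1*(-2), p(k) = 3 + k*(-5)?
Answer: 445/432 ≈ 1.0301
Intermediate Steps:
p(k) = 3 - 5*k
r(f, q) = 5/6 + f (r(f, q) = -7/6 + (f - 1*(-2)) = -7/6 + (f + 2) = -7/6 + (2 + f) = 5/6 + f)
z(t, X) = -3/t
Z(T, V) = -12*T**2 (Z(T, V) = -3*(T + T)**2 = -3*4*T**2 = -12*T**2)
J(Y) = Y**2/12 (J(Y) = -9*(-Y**2/108) = -(-1)*Y**2/12 = Y**2/12)
445*J(r(-1, p(4))) = 445*((5/6 - 1)**2/12) = 445*((-1/6)**2/12) = 445*((1/12)*(1/36)) = 445*(1/432) = 445/432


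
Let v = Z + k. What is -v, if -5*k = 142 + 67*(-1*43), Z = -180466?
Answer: 899591/5 ≈ 1.7992e+5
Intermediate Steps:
k = 2739/5 (k = -(142 + 67*(-1*43))/5 = -(142 + 67*(-43))/5 = -(142 - 2881)/5 = -1/5*(-2739) = 2739/5 ≈ 547.80)
v = -899591/5 (v = -180466 + 2739/5 = -899591/5 ≈ -1.7992e+5)
-v = -1*(-899591/5) = 899591/5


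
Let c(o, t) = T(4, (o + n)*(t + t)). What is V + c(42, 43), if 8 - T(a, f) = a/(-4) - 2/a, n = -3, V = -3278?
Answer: -6537/2 ≈ -3268.5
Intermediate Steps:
T(a, f) = 8 + 2/a + a/4 (T(a, f) = 8 - (a/(-4) - 2/a) = 8 - (a*(-1/4) - 2/a) = 8 - (-a/4 - 2/a) = 8 - (-2/a - a/4) = 8 + (2/a + a/4) = 8 + 2/a + a/4)
c(o, t) = 19/2 (c(o, t) = 8 + 2/4 + (1/4)*4 = 8 + 2*(1/4) + 1 = 8 + 1/2 + 1 = 19/2)
V + c(42, 43) = -3278 + 19/2 = -6537/2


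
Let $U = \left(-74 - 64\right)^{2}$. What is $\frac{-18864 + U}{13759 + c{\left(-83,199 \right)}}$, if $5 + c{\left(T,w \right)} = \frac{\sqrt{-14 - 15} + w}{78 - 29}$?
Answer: $\frac{2972979450}{227235740527} - \frac{4410 i \sqrt{29}}{227235740527} \approx 0.013083 - 1.0451 \cdot 10^{-7} i$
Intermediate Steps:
$U = 19044$ ($U = \left(-138\right)^{2} = 19044$)
$c{\left(T,w \right)} = -5 + \frac{w}{49} + \frac{i \sqrt{29}}{49}$ ($c{\left(T,w \right)} = -5 + \frac{\sqrt{-14 - 15} + w}{78 - 29} = -5 + \frac{\sqrt{-29} + w}{49} = -5 + \left(i \sqrt{29} + w\right) \frac{1}{49} = -5 + \left(w + i \sqrt{29}\right) \frac{1}{49} = -5 + \left(\frac{w}{49} + \frac{i \sqrt{29}}{49}\right) = -5 + \frac{w}{49} + \frac{i \sqrt{29}}{49}$)
$\frac{-18864 + U}{13759 + c{\left(-83,199 \right)}} = \frac{-18864 + 19044}{13759 + \left(-5 + \frac{1}{49} \cdot 199 + \frac{i \sqrt{29}}{49}\right)} = \frac{180}{13759 + \left(-5 + \frac{199}{49} + \frac{i \sqrt{29}}{49}\right)} = \frac{180}{13759 - \left(\frac{46}{49} - \frac{i \sqrt{29}}{49}\right)} = \frac{180}{\frac{674145}{49} + \frac{i \sqrt{29}}{49}}$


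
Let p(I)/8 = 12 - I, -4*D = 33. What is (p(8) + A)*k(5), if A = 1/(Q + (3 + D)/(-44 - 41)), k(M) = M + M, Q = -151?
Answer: 16418680/51319 ≈ 319.93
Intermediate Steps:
D = -33/4 (D = -¼*33 = -33/4 ≈ -8.2500)
p(I) = 96 - 8*I (p(I) = 8*(12 - I) = 96 - 8*I)
k(M) = 2*M
A = -340/51319 (A = 1/(-151 + (3 - 33/4)/(-44 - 41)) = 1/(-151 - 21/4/(-85)) = 1/(-151 - 21/4*(-1/85)) = 1/(-151 + 21/340) = 1/(-51319/340) = -340/51319 ≈ -0.0066252)
(p(8) + A)*k(5) = ((96 - 8*8) - 340/51319)*(2*5) = ((96 - 64) - 340/51319)*10 = (32 - 340/51319)*10 = (1641868/51319)*10 = 16418680/51319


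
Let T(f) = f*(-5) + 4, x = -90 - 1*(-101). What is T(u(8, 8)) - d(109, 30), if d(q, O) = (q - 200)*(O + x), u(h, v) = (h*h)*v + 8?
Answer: 1135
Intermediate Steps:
x = 11 (x = -90 + 101 = 11)
u(h, v) = 8 + v*h² (u(h, v) = h²*v + 8 = v*h² + 8 = 8 + v*h²)
d(q, O) = (-200 + q)*(11 + O) (d(q, O) = (q - 200)*(O + 11) = (-200 + q)*(11 + O))
T(f) = 4 - 5*f (T(f) = -5*f + 4 = 4 - 5*f)
T(u(8, 8)) - d(109, 30) = (4 - 5*(8 + 8*8²)) - (-2200 - 200*30 + 11*109 + 30*109) = (4 - 5*(8 + 8*64)) - (-2200 - 6000 + 1199 + 3270) = (4 - 5*(8 + 512)) - 1*(-3731) = (4 - 5*520) + 3731 = (4 - 2600) + 3731 = -2596 + 3731 = 1135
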